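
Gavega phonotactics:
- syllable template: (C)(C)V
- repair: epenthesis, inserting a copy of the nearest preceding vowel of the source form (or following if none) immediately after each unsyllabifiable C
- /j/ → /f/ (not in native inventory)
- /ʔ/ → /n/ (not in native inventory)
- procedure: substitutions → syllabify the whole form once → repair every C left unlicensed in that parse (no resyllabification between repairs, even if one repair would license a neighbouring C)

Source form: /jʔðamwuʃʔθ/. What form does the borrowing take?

fanðamwuʃunuθu

Substitution: /j/ → /f/, /ʔ/ → /n/, giving /fnðamwuʃnθ/.
The consonants /f/, /ʃ/, /n/, /θ/ cannot be parsed into a legal (C)(C)V syllable (no codas are permitted; onsets may contain at most 2 consonants).
Inserting the epenthetic vowel yields /f/ → /fa/, /ʃ/ → /ʃu/, /n/ → /nu/, /θ/ → /θu/.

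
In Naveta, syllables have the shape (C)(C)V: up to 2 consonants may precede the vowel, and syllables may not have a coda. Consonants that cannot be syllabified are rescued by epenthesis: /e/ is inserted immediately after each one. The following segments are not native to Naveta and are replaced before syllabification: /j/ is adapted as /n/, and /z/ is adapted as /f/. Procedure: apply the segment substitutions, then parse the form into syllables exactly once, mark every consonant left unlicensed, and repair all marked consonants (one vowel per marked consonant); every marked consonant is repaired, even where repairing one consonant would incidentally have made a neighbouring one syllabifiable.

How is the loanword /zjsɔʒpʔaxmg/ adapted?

Substitution: /z/ → /f/, /j/ → /n/, giving /fnsɔʒpʔaxmg/.
The consonants /f/, /ʒ/, /x/, /m/, /g/ cannot be parsed into a legal (C)(C)V syllable (no codas are permitted; onsets may contain at most 2 consonants).
Epenthesis after each stranded consonant: /f/ → /fe/, /ʒ/ → /ʒe/, /x/ → /xe/, /m/ → /me/, /g/ → /ge/.

fensɔʒepʔaxemege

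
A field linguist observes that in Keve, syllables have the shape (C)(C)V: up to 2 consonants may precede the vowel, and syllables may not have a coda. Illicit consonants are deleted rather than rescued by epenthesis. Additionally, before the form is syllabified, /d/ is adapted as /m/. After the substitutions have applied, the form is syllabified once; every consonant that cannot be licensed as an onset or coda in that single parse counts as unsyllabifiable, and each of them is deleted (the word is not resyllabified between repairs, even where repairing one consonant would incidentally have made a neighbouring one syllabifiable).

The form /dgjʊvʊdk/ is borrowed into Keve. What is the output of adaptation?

gjʊvʊ

Substitution: /d/ → /m/, giving /mgjʊvʊmk/.
Syllabifying with onset maximization leaves /m/, /m/, /k/ stranded (no codas are permitted; onsets may contain at most 2 consonants).
Deletion applies to /m/, /m/, /k/.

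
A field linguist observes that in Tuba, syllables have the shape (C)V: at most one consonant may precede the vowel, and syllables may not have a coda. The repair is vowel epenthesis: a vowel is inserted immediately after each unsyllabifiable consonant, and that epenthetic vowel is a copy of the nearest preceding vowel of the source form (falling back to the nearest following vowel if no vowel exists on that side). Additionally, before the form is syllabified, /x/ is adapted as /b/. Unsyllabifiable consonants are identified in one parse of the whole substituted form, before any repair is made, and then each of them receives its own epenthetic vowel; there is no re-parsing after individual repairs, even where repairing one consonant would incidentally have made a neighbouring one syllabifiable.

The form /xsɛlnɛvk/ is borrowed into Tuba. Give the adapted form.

Substitution: /x/ → /b/, giving /bsɛlnɛvk/.
Under (C)V, the unsyllabifiable consonants are /b/, /l/, /v/, /k/ (no codas are permitted; onsets are limited to one consonant).
Inserting the epenthetic vowel yields /b/ → /bɛ/, /l/ → /lɛ/, /v/ → /vɛ/, /k/ → /kɛ/.

bɛsɛlɛnɛvɛkɛ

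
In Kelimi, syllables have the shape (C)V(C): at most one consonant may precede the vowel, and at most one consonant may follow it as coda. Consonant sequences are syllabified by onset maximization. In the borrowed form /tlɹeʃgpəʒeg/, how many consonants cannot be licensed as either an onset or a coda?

3

Syllabifying with onset maximization leaves /t/, /l/, /g/ stranded (at most one coda consonant is licensed; onsets are limited to one consonant).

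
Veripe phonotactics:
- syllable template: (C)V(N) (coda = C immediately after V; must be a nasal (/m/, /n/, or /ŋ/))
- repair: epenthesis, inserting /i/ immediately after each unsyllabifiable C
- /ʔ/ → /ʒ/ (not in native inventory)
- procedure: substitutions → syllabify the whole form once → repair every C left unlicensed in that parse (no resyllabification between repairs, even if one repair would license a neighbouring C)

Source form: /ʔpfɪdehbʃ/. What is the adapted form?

Substitution: /ʔ/ → /ʒ/, giving /ʒpfɪdehbʃ/.
Under (C)V(N), the unsyllabifiable consonants are /ʒ/, /p/, /h/, /b/, /ʃ/ (only a nasal (/m/, /n/, or /ŋ/) is licensed in coda position; onsets are limited to one consonant).
Inserting the epenthetic vowel yields /ʒ/ → /ʒi/, /p/ → /pi/, /h/ → /hi/, /b/ → /bi/, /ʃ/ → /ʃi/.

ʒipifɪdehibiʃi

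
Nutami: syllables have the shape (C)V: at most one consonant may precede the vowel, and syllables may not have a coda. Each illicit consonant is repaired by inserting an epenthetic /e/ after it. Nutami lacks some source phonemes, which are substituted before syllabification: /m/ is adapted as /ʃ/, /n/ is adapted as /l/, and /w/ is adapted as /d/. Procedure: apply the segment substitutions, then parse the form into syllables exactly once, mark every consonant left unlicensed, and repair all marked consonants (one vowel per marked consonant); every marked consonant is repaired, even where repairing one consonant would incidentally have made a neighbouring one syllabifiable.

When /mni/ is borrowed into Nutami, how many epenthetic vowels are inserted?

1

After substitution the input is /ʃli/.
The unsyllabifiable consonants are /ʃ/; each receives one epenthetic vowel.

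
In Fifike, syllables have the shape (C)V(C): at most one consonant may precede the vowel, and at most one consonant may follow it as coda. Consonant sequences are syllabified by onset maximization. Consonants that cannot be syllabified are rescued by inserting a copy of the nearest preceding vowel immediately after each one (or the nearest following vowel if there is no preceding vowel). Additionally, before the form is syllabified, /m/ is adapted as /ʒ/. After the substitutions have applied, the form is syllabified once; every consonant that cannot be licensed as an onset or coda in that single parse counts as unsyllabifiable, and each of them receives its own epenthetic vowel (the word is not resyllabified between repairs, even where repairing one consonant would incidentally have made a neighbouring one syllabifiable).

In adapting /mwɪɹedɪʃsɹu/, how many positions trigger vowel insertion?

2

After substitution the input is /ʒwɪɹedɪʃsɹu/.
The unsyllabifiable consonants are /ʒ/, /s/; each receives one epenthetic vowel.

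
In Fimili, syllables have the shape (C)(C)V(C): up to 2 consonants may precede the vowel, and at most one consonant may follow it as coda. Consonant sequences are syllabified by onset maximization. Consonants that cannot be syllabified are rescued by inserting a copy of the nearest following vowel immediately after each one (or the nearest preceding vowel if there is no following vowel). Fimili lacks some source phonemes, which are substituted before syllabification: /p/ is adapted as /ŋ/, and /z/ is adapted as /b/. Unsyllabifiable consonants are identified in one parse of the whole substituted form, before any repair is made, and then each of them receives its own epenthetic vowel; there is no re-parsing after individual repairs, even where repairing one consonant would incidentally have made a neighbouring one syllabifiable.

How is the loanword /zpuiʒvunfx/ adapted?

bŋuiʒvunfuxu

Substitution: /z/ → /b/, /p/ → /ŋ/, giving /bŋuiʒvunfx/.
Syllabifying with onset maximization leaves /f/, /x/ stranded (at most one coda consonant is licensed; onsets may contain at most 2 consonants).
Inserting the epenthetic vowel yields /f/ → /fu/, /x/ → /xu/.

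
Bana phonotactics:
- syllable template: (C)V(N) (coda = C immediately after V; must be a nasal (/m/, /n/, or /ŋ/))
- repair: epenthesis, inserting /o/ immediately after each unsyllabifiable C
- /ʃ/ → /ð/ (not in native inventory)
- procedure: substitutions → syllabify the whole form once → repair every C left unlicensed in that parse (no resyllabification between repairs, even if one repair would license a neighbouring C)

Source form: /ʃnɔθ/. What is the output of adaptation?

ðonɔθo

Substitution: /ʃ/ → /ð/, giving /ðnɔθ/.
Syllabifying with onset maximization leaves /ð/, /θ/ stranded (only a nasal (/m/, /n/, or /ŋ/) is licensed in coda position; onsets are limited to one consonant).
Each unlicensed consonant becomes the onset of a new syllable: /ð/ → /ðo/, /θ/ → /θo/.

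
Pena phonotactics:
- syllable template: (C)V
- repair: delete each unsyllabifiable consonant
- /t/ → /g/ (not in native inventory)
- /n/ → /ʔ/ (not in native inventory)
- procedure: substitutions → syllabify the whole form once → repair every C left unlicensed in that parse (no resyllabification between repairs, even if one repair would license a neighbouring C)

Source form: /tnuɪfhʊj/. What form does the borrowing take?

Substitution: /t/ → /g/, /n/ → /ʔ/, giving /gʔuɪfhʊj/.
Syllabifying with onset maximization leaves /g/, /f/, /j/ stranded (no codas are permitted; onsets are limited to one consonant).
Deleting the stranded consonants removes /g/, /f/, /j/.

ʔuɪhʊ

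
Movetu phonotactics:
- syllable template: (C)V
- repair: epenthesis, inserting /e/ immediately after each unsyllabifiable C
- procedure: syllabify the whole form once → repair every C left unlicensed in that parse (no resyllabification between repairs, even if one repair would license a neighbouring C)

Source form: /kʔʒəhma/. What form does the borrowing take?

Under (C)V, the unsyllabifiable consonants are /k/, /ʔ/, /h/ (no codas are permitted; onsets are limited to one consonant).
Each unlicensed consonant becomes the onset of a new syllable: /k/ → /ke/, /ʔ/ → /ʔe/, /h/ → /he/.

keʔeʒəhema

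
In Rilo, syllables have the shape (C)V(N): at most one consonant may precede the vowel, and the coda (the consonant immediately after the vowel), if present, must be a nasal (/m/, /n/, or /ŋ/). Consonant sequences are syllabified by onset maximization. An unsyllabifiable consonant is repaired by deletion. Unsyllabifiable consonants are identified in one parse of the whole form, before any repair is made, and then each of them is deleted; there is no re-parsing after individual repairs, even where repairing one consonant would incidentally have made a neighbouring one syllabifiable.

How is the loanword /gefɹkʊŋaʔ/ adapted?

Syllabifying with onset maximization leaves /f/, /ɹ/, /ʔ/ stranded (only a nasal (/m/, /n/, or /ŋ/) is licensed in coda position; onsets are limited to one consonant).
Each unlicensed consonant is deleted: /f/, /ɹ/, /ʔ/.

gekʊŋa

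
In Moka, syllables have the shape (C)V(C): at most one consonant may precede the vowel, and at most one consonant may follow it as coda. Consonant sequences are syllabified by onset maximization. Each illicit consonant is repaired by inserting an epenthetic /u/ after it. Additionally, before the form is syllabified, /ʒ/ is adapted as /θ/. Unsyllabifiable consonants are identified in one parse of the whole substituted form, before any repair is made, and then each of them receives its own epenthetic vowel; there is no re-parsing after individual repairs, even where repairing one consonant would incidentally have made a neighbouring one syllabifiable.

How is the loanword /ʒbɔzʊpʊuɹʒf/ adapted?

θubɔzʊpʊuɹθufu

Substitution: /ʒ/ → /θ/, giving /θbɔzʊpʊuɹθf/.
The consonants /θ/, /θ/, /f/ cannot be parsed into a legal (C)V(C) syllable (at most one coda consonant is licensed; onsets are limited to one consonant).
Inserting the epenthetic vowel yields /θ/ → /θu/, /θ/ → /θu/, /f/ → /fu/.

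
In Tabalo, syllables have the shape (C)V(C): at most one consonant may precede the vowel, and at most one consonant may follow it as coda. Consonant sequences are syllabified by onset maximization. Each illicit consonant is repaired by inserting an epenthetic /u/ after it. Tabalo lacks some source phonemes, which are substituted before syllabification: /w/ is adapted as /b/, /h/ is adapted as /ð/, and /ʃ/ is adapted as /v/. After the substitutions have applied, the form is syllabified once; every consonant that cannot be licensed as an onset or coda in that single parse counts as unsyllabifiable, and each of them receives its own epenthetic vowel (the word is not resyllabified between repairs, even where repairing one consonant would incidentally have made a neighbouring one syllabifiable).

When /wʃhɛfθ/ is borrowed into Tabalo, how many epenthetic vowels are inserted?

3

After substitution the input is /bvðɛfθ/.
The unsyllabifiable consonants are /b/, /v/, /θ/; each receives one epenthetic vowel.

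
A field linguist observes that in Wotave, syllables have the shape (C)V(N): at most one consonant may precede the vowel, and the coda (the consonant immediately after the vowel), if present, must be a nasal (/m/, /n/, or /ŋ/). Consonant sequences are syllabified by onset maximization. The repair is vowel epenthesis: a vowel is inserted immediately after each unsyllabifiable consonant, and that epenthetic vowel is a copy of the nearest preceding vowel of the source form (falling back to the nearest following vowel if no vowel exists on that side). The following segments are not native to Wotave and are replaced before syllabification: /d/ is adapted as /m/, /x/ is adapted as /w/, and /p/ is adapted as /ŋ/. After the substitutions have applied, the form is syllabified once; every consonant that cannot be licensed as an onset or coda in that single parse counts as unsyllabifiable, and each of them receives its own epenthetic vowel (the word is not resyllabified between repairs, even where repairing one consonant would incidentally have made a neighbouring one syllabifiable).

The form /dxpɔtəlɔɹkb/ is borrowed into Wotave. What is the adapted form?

mɔwɔŋɔtəlɔɹɔkɔbɔ

Substitution: /d/ → /m/, /x/ → /w/, /p/ → /ŋ/, giving /mwŋɔtəlɔɹkb/.
Under (C)V(N), the unsyllabifiable consonants are /m/, /w/, /ɹ/, /k/, /b/ (only a nasal (/m/, /n/, or /ŋ/) is licensed in coda position; onsets are limited to one consonant).
Each unlicensed consonant becomes the onset of a new syllable: /m/ → /mɔ/, /w/ → /wɔ/, /ɹ/ → /ɹɔ/, /k/ → /kɔ/, /b/ → /bɔ/.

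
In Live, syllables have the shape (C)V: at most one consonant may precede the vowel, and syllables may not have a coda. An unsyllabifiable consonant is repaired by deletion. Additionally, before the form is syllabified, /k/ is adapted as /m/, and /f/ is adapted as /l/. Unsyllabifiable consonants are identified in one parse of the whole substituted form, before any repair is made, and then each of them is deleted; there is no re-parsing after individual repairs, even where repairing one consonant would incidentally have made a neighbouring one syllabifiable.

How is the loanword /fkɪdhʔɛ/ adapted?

mɪʔɛ

Substitution: /f/ → /l/, /k/ → /m/, giving /lmɪdhʔɛ/.
Syllabifying with onset maximization leaves /l/, /d/, /h/ stranded (no codas are permitted; onsets are limited to one consonant).
Each unlicensed consonant is deleted: /l/, /d/, /h/.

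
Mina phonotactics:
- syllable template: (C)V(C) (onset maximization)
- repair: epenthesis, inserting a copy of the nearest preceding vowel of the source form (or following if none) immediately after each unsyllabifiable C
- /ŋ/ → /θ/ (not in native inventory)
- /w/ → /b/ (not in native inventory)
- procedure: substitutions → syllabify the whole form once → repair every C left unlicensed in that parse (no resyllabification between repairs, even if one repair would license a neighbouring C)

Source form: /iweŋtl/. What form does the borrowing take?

ibeθtele

Substitution: /w/ → /b/, /ŋ/ → /θ/, giving /ibeθtl/.
The consonants /t/, /l/ cannot be parsed into a legal (C)V(C) syllable (at most one coda consonant is licensed; onsets are limited to one consonant).
Inserting the epenthetic vowel yields /t/ → /te/, /l/ → /le/.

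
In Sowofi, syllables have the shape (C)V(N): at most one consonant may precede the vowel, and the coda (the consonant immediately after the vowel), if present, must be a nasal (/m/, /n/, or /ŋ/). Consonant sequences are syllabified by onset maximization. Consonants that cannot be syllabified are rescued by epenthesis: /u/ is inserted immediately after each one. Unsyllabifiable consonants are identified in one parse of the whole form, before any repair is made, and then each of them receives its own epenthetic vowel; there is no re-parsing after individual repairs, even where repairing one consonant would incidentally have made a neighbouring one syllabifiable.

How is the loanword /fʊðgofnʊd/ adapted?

Under (C)V(N), the unsyllabifiable consonants are /ð/, /f/, /d/ (only a nasal (/m/, /n/, or /ŋ/) is licensed in coda position; onsets are limited to one consonant).
Epenthesis after each stranded consonant: /ð/ → /ðu/, /f/ → /fu/, /d/ → /du/.

fʊðugofunʊdu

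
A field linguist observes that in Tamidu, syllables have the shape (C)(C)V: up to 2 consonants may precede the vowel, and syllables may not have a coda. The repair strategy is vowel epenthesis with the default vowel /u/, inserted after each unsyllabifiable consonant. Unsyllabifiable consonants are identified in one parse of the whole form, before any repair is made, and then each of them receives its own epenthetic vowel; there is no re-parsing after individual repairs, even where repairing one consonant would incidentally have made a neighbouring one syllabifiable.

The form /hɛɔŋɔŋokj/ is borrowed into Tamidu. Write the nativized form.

hɛɔŋɔŋokuju

The consonants /k/, /j/ cannot be parsed into a legal (C)(C)V syllable (no codas are permitted; onsets may contain at most 2 consonants).
Each unlicensed consonant becomes the onset of a new syllable: /k/ → /ku/, /j/ → /ju/.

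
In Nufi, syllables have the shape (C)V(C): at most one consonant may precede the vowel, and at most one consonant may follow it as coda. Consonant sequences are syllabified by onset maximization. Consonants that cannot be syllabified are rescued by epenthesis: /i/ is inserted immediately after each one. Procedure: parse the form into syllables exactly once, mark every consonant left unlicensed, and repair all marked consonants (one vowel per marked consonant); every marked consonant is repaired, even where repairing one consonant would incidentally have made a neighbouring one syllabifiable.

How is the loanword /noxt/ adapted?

Under (C)V(C), the unsyllabifiable consonants are /t/ (at most one coda consonant is licensed; onsets are limited to one consonant).
Each unlicensed consonant becomes the onset of a new syllable: /t/ → /ti/.

noxti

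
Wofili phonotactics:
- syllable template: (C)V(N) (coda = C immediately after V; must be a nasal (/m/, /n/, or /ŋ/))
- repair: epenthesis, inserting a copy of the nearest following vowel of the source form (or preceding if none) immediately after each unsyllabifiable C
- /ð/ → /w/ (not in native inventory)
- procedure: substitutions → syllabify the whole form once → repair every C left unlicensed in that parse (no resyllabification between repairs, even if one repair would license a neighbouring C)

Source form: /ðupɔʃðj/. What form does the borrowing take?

wupɔʃɔwɔjɔ

Substitution: /ð/ → /w/, giving /wupɔʃwj/.
The consonants /ʃ/, /w/, /j/ cannot be parsed into a legal (C)V(N) syllable (only a nasal (/m/, /n/, or /ŋ/) is licensed in coda position; onsets are limited to one consonant).
Epenthesis after each stranded consonant: /ʃ/ → /ʃɔ/, /w/ → /wɔ/, /j/ → /jɔ/.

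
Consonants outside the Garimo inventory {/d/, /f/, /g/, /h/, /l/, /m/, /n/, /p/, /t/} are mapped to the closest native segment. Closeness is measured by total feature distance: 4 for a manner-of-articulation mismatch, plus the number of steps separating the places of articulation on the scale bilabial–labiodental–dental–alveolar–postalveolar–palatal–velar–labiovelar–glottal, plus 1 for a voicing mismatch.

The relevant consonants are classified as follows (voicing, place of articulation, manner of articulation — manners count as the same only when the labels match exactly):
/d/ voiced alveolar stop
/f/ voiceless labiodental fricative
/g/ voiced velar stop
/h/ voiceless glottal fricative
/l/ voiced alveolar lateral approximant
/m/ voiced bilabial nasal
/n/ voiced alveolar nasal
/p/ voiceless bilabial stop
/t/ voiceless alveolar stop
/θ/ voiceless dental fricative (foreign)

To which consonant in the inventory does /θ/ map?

/f/ is closest: same manner (fricative), place distance 1 (dental→labiodental), same voicing; total 1. Next closest is /t/ at distance 5.

f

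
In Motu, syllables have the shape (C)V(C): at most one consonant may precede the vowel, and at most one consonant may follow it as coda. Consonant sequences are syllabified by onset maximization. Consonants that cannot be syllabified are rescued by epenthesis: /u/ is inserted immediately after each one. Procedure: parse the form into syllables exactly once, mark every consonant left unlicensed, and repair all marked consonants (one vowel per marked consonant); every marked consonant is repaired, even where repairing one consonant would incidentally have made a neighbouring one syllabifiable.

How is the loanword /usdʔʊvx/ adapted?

usduʔʊvxu

Under (C)V(C), the unsyllabifiable consonants are /d/, /x/ (at most one coda consonant is licensed; onsets are limited to one consonant).
Epenthesis after each stranded consonant: /d/ → /du/, /x/ → /xu/.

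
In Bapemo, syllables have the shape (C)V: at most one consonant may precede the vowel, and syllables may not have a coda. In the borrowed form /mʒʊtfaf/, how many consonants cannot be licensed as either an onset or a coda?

Syllabifying with onset maximization leaves /m/, /t/, /f/ stranded (no codas are permitted; onsets are limited to one consonant).

3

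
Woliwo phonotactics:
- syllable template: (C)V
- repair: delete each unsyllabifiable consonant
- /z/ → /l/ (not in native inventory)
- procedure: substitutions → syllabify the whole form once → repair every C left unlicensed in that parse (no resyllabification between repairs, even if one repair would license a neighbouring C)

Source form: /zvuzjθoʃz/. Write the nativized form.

Substitution: /z/ → /l/, giving /lvuljθoʃl/.
Syllabifying with onset maximization leaves /l/, /l/, /j/, /ʃ/, /l/ stranded (no codas are permitted; onsets are limited to one consonant).
Deletion applies to /l/, /l/, /j/, /ʃ/, /l/.

vuθo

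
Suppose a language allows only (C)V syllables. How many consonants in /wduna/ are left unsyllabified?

1

Under (C)V, the unsyllabifiable consonants are /w/ (no codas are permitted; onsets are limited to one consonant).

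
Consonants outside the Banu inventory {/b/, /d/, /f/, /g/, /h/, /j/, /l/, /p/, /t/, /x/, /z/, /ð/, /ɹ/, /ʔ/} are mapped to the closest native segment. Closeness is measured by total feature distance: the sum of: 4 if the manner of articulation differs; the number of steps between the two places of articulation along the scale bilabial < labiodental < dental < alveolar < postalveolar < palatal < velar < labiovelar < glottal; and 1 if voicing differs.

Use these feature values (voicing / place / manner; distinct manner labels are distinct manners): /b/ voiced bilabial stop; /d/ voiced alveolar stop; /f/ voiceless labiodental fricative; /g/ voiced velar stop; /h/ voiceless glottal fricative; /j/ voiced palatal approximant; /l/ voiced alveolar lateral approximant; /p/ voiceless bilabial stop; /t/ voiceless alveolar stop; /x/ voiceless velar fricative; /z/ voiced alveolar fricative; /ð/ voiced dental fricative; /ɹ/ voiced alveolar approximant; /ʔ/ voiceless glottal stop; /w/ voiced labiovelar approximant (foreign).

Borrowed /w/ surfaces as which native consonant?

j

/j/ is closest: same manner (approximant), place distance 2 (labiovelar→palatal), same voicing; total 2. Next closest is /ɹ/ at distance 4.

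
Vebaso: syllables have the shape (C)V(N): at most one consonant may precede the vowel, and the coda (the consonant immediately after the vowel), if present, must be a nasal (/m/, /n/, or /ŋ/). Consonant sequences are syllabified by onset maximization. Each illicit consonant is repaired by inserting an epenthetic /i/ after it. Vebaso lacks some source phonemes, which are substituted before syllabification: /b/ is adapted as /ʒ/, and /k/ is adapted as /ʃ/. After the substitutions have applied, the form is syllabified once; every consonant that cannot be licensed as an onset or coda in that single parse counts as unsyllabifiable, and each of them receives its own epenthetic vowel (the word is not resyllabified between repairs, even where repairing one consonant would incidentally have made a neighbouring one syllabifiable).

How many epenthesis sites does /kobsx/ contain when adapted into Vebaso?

3

After substitution the input is /ʃoʒsx/.
The unsyllabifiable consonants are /ʒ/, /s/, /x/; each receives one epenthetic vowel.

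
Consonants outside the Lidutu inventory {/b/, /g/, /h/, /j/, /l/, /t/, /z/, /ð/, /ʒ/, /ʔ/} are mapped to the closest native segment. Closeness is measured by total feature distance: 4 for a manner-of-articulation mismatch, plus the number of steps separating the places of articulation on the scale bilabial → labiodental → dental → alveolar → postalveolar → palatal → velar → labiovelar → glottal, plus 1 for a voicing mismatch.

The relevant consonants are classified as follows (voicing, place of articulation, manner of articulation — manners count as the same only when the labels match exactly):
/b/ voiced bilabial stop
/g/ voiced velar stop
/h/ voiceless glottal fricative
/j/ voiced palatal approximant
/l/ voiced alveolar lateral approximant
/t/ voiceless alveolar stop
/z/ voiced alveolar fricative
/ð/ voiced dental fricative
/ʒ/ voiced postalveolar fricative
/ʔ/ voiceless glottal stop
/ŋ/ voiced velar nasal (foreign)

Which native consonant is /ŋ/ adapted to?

/g/ is closest: manner differs (nasal→stop, +4), place distance 0 (velar→velar), same voicing; total 4. Next closest is /j/ at distance 5.

g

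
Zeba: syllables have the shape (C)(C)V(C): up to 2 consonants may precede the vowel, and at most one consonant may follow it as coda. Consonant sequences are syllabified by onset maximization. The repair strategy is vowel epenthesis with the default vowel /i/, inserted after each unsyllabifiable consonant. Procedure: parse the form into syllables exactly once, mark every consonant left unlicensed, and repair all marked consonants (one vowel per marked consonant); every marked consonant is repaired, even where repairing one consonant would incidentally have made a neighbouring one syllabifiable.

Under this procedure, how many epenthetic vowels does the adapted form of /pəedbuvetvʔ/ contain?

2

The unsyllabifiable consonants are /v/, /ʔ/; each receives one epenthetic vowel.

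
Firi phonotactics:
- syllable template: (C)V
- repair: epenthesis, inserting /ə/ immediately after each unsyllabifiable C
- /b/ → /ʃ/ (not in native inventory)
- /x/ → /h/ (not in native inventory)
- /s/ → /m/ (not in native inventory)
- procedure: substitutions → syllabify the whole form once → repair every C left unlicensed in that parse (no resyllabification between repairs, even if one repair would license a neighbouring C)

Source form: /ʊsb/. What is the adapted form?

Substitution: /s/ → /m/, /b/ → /ʃ/, giving /ʊmʃ/.
Under (C)V, the unsyllabifiable consonants are /m/, /ʃ/ (no codas are permitted; onsets are limited to one consonant).
Each unlicensed consonant becomes the onset of a new syllable: /m/ → /mə/, /ʃ/ → /ʃə/.

ʊməʃə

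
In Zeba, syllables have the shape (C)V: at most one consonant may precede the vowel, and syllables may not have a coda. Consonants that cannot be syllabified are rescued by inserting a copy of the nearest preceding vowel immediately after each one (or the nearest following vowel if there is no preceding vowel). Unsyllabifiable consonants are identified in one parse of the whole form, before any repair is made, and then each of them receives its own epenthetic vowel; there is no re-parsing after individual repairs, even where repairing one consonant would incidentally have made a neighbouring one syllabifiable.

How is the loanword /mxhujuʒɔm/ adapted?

muxuhujuʒɔmɔ

Under (C)V, the unsyllabifiable consonants are /m/, /x/, /m/ (no codas are permitted; onsets are limited to one consonant).
Each unlicensed consonant becomes the onset of a new syllable: /m/ → /mu/, /x/ → /xu/, /m/ → /mɔ/.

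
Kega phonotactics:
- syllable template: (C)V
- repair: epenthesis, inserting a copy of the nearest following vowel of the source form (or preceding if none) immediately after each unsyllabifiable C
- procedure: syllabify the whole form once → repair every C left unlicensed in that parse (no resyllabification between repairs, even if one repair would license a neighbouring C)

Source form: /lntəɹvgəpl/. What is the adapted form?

lənətəɹəvəgəpələ

Under (C)V, the unsyllabifiable consonants are /l/, /n/, /ɹ/, /v/, /p/, /l/ (no codas are permitted; onsets are limited to one consonant).
Each unlicensed consonant becomes the onset of a new syllable: /l/ → /lə/, /n/ → /nə/, /ɹ/ → /ɹə/, /v/ → /və/, /p/ → /pə/, /l/ → /lə/.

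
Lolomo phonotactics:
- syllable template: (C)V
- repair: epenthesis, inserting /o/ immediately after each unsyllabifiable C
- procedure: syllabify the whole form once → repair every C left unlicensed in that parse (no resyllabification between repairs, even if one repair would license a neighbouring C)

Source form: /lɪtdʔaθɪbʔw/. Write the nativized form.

Under (C)V, the unsyllabifiable consonants are /t/, /d/, /b/, /ʔ/, /w/ (no codas are permitted; onsets are limited to one consonant).
Inserting the epenthetic vowel yields /t/ → /to/, /d/ → /do/, /b/ → /bo/, /ʔ/ → /ʔo/, /w/ → /wo/.

lɪtodoʔaθɪboʔowo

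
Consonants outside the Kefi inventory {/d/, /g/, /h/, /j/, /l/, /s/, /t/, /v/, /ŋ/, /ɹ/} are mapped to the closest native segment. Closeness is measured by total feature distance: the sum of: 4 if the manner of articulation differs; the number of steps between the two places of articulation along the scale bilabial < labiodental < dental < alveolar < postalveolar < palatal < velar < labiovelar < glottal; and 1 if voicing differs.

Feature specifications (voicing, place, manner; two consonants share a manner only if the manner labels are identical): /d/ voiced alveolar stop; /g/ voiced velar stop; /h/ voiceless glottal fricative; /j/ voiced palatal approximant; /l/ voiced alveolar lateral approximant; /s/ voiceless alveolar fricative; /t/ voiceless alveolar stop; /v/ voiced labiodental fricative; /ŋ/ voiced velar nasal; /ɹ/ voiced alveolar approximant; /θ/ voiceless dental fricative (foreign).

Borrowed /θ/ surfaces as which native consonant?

/s/ is closest: same manner (fricative), place distance 1 (dental→alveolar), same voicing; total 1. Next closest is /v/ at distance 2.

s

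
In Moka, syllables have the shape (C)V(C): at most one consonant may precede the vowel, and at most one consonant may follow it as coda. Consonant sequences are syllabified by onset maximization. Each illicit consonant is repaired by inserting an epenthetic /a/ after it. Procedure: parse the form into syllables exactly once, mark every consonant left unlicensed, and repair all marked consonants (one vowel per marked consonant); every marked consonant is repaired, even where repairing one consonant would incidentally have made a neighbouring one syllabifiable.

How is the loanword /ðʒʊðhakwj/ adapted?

ðaʒʊðhakwaja

Syllabifying with onset maximization leaves /ð/, /w/, /j/ stranded (at most one coda consonant is licensed; onsets are limited to one consonant).
Inserting the epenthetic vowel yields /ð/ → /ða/, /w/ → /wa/, /j/ → /ja/.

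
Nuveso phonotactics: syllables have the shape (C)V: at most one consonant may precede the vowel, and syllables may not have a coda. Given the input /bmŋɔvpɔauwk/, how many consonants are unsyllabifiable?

5

Syllabifying with onset maximization leaves /b/, /m/, /v/, /w/, /k/ stranded (no codas are permitted; onsets are limited to one consonant).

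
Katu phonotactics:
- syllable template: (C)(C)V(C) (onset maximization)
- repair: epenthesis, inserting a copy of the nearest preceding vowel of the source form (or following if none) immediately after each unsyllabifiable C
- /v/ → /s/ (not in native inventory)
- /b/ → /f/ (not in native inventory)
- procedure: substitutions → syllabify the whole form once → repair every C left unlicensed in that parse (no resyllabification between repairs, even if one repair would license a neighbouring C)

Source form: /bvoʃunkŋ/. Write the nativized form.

Substitution: /b/ → /f/, /v/ → /s/, giving /fsoʃunkŋ/.
Under (C)(C)V(C), the unsyllabifiable consonants are /k/, /ŋ/ (at most one coda consonant is licensed; onsets may contain at most 2 consonants).
Inserting the epenthetic vowel yields /k/ → /ku/, /ŋ/ → /ŋu/.

fsoʃunkuŋu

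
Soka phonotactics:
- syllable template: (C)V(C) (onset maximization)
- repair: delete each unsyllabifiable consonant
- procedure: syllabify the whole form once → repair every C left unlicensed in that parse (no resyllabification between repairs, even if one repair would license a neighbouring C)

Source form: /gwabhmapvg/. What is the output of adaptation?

wabmap

The consonants /g/, /h/, /v/, /g/ cannot be parsed into a legal (C)V(C) syllable (at most one coda consonant is licensed; onsets are limited to one consonant).
Deleting the stranded consonants removes /g/, /h/, /v/, /g/.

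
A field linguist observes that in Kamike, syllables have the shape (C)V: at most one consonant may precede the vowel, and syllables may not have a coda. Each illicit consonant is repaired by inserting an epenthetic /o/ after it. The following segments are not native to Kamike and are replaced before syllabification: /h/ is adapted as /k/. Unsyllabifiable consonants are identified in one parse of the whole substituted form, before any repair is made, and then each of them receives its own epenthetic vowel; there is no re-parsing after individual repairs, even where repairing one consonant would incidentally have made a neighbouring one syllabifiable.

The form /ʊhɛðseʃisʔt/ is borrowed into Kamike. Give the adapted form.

Substitution: /h/ → /k/, giving /ʊkɛðseʃisʔt/.
The consonants /ð/, /s/, /ʔ/, /t/ cannot be parsed into a legal (C)V syllable (no codas are permitted; onsets are limited to one consonant).
Epenthesis after each stranded consonant: /ð/ → /ðo/, /s/ → /so/, /ʔ/ → /ʔo/, /t/ → /to/.

ʊkɛðoseʃisoʔoto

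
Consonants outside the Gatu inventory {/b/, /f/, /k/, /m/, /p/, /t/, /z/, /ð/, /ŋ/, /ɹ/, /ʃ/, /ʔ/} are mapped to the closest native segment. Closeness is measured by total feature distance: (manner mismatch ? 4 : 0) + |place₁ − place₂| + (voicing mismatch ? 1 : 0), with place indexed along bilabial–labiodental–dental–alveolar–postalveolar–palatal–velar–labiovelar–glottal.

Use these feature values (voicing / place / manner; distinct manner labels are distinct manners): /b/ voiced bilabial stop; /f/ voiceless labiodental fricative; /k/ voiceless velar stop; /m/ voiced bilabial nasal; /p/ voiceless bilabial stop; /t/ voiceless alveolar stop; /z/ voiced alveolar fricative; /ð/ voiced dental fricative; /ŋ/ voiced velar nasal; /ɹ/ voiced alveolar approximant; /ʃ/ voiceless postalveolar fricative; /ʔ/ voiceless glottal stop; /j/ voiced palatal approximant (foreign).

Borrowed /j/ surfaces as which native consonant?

/ɹ/ is closest: same manner (approximant), place distance 2 (palatal→alveolar), same voicing; total 2. Next closest is /ŋ/ at distance 5.

ɹ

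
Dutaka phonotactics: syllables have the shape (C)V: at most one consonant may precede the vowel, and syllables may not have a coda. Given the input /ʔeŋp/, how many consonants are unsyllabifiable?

Syllabifying with onset maximization leaves /ŋ/, /p/ stranded (no codas are permitted; onsets are limited to one consonant).

2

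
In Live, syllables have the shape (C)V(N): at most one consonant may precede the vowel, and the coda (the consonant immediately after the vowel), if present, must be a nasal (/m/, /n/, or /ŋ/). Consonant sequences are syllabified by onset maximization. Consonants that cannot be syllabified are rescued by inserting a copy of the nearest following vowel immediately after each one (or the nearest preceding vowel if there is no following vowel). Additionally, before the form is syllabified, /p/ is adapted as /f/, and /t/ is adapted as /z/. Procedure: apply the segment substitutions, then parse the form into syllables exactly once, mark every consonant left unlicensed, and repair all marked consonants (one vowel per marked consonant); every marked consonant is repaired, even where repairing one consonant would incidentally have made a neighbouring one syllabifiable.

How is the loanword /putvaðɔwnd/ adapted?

fuzavaðɔwɔnɔdɔ

Substitution: /p/ → /f/, /t/ → /z/, giving /fuzvaðɔwnd/.
The consonants /z/, /w/, /n/, /d/ cannot be parsed into a legal (C)V(N) syllable (only a nasal (/m/, /n/, or /ŋ/) is licensed in coda position; onsets are limited to one consonant).
Each unlicensed consonant becomes the onset of a new syllable: /z/ → /za/, /w/ → /wɔ/, /n/ → /nɔ/, /d/ → /dɔ/.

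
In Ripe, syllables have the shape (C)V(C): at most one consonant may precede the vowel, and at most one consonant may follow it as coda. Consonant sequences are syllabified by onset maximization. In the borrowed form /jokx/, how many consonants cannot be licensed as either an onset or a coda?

The consonants /x/ cannot be parsed into a legal (C)V(C) syllable (at most one coda consonant is licensed; onsets are limited to one consonant).

1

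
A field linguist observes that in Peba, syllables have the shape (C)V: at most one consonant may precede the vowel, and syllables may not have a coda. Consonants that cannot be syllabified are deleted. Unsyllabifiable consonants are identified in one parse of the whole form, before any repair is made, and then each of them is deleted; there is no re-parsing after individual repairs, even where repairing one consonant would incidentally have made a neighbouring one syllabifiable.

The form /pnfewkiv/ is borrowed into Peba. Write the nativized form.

Syllabifying with onset maximization leaves /p/, /n/, /w/, /v/ stranded (no codas are permitted; onsets are limited to one consonant).
Each unlicensed consonant is deleted: /p/, /n/, /w/, /v/.

feki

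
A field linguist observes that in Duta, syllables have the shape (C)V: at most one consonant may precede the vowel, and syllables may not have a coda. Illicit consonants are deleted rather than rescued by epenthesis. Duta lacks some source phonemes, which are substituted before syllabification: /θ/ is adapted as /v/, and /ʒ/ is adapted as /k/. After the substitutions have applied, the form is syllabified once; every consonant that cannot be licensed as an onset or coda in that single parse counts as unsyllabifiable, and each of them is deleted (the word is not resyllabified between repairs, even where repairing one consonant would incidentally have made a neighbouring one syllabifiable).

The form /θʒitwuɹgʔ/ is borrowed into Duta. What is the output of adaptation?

Substitution: /θ/ → /v/, /ʒ/ → /k/, giving /vkitwuɹgʔ/.
Under (C)V, the unsyllabifiable consonants are /v/, /t/, /ɹ/, /g/, /ʔ/ (no codas are permitted; onsets are limited to one consonant).
Each unlicensed consonant is deleted: /v/, /t/, /ɹ/, /g/, /ʔ/.

kiwu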